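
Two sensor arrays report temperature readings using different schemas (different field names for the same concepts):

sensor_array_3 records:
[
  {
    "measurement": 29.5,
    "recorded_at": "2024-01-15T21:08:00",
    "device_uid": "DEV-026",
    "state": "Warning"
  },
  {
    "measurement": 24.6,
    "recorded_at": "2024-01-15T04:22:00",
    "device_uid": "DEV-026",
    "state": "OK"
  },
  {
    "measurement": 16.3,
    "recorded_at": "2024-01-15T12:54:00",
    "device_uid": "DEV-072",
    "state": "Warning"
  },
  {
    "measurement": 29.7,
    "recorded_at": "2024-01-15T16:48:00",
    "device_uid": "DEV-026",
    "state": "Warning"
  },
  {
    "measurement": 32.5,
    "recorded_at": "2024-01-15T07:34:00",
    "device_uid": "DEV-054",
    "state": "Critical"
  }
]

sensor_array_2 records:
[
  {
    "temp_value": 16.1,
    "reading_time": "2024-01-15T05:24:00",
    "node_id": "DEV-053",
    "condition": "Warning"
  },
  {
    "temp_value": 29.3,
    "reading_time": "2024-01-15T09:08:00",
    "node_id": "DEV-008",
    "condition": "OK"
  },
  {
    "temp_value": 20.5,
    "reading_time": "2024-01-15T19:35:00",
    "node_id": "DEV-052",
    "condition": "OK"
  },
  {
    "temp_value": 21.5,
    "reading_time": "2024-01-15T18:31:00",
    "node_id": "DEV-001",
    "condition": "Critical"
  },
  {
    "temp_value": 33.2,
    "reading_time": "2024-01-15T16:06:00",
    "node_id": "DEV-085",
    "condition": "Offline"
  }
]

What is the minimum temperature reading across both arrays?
16.1

Schema mapping: "measurement" (sensor_array_3) = "temp_value" (sensor_array_2) = temperature reading

Minimum in sensor_array_3: 16.3
Minimum in sensor_array_2: 16.1

Overall minimum: min(16.3, 16.1) = 16.1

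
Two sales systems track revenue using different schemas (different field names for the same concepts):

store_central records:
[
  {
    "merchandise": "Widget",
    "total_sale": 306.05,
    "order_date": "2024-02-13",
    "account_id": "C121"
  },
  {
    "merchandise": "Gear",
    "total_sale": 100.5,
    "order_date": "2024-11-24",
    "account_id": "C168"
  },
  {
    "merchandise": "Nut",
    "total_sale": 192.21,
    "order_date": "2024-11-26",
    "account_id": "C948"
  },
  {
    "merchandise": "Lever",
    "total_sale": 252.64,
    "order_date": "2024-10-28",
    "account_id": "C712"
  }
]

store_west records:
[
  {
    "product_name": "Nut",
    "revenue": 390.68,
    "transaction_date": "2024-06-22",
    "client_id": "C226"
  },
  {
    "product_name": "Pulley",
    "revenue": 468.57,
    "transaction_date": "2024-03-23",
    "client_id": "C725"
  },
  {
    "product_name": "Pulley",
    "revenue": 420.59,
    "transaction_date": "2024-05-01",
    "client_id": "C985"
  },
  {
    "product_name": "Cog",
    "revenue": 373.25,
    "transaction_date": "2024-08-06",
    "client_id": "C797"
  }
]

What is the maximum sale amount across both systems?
468.57

Reconcile: "total_sale" (store_central) = "revenue" (store_west) = sale amount

Maximum in store_central: 306.05
Maximum in store_west: 468.57

Overall maximum: max(306.05, 468.57) = 468.57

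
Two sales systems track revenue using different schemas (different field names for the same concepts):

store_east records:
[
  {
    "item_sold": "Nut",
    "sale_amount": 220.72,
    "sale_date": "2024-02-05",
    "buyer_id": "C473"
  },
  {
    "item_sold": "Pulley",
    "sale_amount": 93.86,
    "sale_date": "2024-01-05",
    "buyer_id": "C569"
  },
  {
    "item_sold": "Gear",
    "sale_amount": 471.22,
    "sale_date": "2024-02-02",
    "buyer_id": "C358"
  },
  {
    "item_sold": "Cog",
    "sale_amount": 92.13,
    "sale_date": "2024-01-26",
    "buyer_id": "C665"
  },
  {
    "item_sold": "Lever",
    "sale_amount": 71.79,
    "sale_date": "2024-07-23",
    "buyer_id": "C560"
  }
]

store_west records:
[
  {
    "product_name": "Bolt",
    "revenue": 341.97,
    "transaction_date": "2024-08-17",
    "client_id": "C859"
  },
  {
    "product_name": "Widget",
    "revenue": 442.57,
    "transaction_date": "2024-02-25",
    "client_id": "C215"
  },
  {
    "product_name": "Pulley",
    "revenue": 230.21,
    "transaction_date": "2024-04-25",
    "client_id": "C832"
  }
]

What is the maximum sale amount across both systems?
471.22

Reconcile: "sale_amount" (store_east) = "revenue" (store_west) = sale amount

Maximum in store_east: 471.22
Maximum in store_west: 442.57

Overall maximum: max(471.22, 442.57) = 471.22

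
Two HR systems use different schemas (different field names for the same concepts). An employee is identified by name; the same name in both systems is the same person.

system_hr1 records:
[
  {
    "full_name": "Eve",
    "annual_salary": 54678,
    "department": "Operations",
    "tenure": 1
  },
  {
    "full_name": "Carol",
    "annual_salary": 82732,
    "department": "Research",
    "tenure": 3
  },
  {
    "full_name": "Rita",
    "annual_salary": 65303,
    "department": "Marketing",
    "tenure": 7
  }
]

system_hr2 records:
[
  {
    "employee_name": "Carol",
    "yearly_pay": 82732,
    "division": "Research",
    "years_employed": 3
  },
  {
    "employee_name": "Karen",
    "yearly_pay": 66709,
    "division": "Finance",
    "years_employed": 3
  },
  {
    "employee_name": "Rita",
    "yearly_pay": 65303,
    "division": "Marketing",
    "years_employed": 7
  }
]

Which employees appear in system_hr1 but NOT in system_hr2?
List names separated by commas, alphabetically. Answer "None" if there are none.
Eve

Schema mapping: "full_name" (system_hr1) = "employee_name" (system_hr2) = employee name

Names in system_hr1: ['Carol', 'Eve', 'Rita']
Names in system_hr2: ['Carol', 'Karen', 'Rita']

In system_hr1 but not system_hr2: ['Eve']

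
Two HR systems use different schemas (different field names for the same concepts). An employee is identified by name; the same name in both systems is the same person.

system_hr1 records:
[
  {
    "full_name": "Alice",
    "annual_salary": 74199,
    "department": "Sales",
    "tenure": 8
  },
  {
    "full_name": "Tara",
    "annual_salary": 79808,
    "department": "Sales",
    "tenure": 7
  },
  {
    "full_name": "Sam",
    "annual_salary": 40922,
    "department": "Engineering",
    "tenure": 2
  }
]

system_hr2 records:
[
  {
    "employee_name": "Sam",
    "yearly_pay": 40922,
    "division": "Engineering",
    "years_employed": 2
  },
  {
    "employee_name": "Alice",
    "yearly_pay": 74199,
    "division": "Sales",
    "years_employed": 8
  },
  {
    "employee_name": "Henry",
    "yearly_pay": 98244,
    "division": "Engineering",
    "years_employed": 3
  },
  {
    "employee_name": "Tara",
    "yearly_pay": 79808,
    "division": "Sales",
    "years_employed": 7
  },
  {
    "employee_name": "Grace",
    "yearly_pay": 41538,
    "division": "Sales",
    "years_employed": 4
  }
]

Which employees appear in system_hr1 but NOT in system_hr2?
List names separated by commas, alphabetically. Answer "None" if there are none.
None

Schema mapping: "full_name" (system_hr1) = "employee_name" (system_hr2) = employee name

Names in system_hr1: ['Alice', 'Sam', 'Tara']
Names in system_hr2: ['Alice', 'Grace', 'Henry', 'Sam', 'Tara']

In system_hr1 but not system_hr2: None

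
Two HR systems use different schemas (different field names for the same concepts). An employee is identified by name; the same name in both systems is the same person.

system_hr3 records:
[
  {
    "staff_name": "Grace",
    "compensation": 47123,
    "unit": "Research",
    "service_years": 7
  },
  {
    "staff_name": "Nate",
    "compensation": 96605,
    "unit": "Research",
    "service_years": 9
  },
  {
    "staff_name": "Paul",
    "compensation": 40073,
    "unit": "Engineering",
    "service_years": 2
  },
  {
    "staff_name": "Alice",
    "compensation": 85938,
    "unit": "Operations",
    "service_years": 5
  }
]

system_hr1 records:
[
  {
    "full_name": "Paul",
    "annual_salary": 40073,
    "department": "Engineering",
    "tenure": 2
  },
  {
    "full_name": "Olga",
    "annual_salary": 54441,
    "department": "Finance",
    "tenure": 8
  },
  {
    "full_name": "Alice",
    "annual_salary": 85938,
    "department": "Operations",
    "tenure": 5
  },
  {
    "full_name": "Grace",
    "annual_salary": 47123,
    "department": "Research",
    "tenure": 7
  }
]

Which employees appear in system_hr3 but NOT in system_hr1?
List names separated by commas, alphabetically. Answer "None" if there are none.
Nate

Schema mapping: "staff_name" (system_hr3) = "full_name" (system_hr1) = employee name

Names in system_hr3: ['Alice', 'Grace', 'Nate', 'Paul']
Names in system_hr1: ['Alice', 'Grace', 'Olga', 'Paul']

In system_hr3 but not system_hr1: ['Nate']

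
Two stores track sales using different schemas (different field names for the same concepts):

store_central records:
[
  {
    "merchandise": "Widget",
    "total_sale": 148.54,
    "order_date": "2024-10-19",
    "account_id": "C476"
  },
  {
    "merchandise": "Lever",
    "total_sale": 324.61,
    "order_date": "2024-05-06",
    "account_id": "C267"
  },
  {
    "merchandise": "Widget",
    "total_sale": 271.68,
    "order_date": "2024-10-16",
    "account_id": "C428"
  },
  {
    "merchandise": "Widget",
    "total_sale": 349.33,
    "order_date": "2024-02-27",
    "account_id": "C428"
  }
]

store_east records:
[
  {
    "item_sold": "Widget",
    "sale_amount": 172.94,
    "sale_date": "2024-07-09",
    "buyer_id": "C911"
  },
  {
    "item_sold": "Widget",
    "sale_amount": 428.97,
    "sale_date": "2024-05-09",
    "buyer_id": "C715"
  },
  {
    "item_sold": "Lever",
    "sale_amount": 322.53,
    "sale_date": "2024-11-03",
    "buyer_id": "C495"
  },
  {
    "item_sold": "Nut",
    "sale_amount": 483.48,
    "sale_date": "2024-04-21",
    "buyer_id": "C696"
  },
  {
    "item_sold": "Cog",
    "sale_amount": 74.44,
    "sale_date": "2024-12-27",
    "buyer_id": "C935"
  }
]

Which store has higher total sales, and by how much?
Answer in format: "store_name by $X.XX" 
store_east by $388.20

Schema mapping: "total_sale" (store_central) = "sale_amount" (store_east) = sale amount

Total for store_central: 1094.16
Total for store_east: 1482.36

Difference: |1094.16 - 1482.36| = 388.20
store_east has higher sales by $388.20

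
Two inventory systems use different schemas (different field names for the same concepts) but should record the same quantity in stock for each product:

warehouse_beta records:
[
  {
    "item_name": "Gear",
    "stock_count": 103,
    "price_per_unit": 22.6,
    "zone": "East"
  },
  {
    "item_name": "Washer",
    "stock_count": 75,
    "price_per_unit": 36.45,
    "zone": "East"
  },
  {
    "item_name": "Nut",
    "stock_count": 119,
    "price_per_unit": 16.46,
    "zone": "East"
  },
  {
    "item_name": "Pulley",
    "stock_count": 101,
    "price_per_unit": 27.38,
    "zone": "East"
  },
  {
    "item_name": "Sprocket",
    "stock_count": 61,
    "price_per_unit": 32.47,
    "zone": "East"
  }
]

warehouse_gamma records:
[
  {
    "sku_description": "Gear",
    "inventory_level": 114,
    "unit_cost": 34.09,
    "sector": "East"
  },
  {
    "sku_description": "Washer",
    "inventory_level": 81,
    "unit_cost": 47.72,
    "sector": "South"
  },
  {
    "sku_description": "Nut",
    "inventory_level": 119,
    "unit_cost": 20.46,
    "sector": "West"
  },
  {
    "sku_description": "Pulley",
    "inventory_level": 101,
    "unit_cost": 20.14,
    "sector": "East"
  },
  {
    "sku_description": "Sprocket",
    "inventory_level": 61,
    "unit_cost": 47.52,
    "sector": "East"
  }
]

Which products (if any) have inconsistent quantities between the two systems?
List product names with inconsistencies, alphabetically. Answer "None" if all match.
Gear, Washer

Schema mappings:
- "item_name" (warehouse_beta) = "sku_description" (warehouse_gamma) = product name
- "stock_count" (warehouse_beta) = "inventory_level" (warehouse_gamma) = quantity

Comparison:
  Gear: 103 vs 114 - MISMATCH
  Washer: 75 vs 81 - MISMATCH
  Nut: 119 vs 119 - MATCH
  Pulley: 101 vs 101 - MATCH
  Sprocket: 61 vs 61 - MATCH

Products with inconsistencies: Gear, Washer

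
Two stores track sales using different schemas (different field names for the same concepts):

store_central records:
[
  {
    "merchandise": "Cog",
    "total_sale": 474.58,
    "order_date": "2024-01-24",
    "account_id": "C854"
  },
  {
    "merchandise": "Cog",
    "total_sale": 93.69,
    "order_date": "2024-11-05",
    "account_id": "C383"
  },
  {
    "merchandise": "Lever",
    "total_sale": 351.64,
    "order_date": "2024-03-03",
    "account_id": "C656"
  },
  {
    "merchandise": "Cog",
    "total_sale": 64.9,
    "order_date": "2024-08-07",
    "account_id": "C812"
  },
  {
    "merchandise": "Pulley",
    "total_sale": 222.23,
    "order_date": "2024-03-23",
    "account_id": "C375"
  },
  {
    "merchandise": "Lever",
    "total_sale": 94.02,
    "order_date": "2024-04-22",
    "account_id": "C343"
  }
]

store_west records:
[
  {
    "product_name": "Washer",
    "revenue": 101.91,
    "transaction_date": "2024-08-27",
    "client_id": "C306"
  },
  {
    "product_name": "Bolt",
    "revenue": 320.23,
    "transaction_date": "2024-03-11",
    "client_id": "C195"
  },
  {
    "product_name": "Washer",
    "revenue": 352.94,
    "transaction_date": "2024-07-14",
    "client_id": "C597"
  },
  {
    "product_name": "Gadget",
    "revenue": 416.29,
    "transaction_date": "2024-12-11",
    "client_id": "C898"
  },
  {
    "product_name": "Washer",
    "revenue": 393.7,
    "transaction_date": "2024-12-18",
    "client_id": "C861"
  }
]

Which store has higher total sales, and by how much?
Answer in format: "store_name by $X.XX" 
store_west by $284.01

Schema mapping: "total_sale" (store_central) = "revenue" (store_west) = sale amount

Total for store_central: 1301.06
Total for store_west: 1585.07

Difference: |1301.06 - 1585.07| = 284.01
store_west has higher sales by $284.01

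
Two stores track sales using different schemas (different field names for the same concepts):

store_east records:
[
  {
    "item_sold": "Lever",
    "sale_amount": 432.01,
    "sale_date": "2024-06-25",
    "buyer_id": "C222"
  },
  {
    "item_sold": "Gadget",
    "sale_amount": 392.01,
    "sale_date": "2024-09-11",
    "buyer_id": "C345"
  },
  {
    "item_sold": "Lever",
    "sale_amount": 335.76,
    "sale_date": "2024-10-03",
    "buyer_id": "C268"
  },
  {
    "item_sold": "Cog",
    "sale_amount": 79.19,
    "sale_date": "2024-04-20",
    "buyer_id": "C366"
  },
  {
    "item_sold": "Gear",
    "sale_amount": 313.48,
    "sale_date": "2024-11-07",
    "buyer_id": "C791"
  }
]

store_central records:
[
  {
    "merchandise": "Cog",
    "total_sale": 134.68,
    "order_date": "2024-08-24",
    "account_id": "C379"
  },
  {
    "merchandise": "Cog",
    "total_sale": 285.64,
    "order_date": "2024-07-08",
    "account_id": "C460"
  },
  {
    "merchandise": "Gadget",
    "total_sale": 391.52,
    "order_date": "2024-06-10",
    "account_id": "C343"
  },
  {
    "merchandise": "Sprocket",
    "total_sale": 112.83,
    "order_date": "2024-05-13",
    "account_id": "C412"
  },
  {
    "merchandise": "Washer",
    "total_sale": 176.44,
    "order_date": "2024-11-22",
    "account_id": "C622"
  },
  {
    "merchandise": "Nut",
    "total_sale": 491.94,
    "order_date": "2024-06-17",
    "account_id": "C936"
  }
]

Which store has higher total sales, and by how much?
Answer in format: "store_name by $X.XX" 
store_central by $40.60

Schema mapping: "sale_amount" (store_east) = "total_sale" (store_central) = sale amount

Total for store_east: 1552.45
Total for store_central: 1593.05

Difference: |1552.45 - 1593.05| = 40.60
store_central has higher sales by $40.60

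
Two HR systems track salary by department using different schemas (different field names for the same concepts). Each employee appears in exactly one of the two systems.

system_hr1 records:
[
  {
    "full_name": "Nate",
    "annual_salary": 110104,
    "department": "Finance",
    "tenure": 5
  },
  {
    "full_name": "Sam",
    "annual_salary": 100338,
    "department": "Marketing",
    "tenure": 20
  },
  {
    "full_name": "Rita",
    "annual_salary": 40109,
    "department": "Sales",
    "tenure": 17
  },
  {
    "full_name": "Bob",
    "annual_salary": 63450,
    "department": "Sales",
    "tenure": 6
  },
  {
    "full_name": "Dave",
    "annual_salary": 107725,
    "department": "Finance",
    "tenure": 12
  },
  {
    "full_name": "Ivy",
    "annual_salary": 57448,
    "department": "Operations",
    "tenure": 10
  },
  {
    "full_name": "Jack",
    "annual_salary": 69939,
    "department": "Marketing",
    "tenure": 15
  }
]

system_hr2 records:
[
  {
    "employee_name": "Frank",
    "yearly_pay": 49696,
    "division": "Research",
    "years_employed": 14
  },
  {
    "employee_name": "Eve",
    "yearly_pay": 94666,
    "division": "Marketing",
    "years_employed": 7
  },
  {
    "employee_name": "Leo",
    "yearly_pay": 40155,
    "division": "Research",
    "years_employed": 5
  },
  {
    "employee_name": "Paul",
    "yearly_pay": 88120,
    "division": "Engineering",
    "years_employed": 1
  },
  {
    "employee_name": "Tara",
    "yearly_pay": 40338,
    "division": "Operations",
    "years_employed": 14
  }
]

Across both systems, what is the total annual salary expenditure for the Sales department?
103559

Schema mappings:
- "department" (system_hr1) = "division" (system_hr2) = department
- "annual_salary" (system_hr1) = "yearly_pay" (system_hr2) = salary

Sales salaries from system_hr1: 103559
Sales salaries from system_hr2: 0

Total: 103559 + 0 = 103559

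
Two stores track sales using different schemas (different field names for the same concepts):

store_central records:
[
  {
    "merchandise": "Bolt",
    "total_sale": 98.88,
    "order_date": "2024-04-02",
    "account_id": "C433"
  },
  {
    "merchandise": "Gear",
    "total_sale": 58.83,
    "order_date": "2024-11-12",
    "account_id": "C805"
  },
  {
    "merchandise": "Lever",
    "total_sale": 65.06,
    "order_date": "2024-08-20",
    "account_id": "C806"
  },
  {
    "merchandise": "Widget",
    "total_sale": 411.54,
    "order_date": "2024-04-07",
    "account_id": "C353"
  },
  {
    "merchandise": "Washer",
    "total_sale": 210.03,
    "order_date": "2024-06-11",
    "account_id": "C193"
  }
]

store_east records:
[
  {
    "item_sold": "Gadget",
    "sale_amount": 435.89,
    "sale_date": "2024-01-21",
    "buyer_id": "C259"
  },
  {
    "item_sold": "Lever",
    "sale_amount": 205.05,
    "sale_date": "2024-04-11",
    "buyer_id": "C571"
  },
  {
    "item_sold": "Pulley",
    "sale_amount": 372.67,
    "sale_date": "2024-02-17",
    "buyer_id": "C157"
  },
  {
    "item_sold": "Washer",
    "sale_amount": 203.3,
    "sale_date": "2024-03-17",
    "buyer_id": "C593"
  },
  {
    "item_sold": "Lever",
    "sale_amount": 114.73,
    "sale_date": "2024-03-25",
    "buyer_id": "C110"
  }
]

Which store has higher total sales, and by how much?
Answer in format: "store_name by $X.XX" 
store_east by $487.30

Schema mapping: "total_sale" (store_central) = "sale_amount" (store_east) = sale amount

Total for store_central: 844.34
Total for store_east: 1331.64

Difference: |844.34 - 1331.64| = 487.30
store_east has higher sales by $487.30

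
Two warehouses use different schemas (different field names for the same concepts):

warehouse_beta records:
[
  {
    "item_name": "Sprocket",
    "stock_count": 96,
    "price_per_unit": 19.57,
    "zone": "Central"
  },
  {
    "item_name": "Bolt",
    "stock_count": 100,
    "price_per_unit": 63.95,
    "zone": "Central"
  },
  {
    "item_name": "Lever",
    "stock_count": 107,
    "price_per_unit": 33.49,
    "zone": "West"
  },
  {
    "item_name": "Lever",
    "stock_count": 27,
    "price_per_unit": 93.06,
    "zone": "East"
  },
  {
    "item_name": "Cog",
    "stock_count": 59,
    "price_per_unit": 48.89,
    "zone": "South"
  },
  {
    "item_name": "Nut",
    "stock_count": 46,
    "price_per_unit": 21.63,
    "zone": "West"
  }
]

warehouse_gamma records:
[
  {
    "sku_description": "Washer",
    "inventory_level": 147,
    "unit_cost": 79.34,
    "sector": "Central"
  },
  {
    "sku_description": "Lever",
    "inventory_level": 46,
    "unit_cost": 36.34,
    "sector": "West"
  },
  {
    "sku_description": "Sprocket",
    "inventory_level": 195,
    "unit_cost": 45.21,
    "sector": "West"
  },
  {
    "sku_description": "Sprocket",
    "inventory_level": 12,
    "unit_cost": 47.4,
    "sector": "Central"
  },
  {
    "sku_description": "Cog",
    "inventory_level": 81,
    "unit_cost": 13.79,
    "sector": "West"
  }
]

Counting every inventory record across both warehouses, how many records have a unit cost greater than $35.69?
7

Schema mapping: "price_per_unit" (warehouse_beta) = "unit_cost" (warehouse_gamma) = unit cost

Records > $35.69 in warehouse_beta: 3
Records > $35.69 in warehouse_gamma: 4

Total count: 3 + 4 = 7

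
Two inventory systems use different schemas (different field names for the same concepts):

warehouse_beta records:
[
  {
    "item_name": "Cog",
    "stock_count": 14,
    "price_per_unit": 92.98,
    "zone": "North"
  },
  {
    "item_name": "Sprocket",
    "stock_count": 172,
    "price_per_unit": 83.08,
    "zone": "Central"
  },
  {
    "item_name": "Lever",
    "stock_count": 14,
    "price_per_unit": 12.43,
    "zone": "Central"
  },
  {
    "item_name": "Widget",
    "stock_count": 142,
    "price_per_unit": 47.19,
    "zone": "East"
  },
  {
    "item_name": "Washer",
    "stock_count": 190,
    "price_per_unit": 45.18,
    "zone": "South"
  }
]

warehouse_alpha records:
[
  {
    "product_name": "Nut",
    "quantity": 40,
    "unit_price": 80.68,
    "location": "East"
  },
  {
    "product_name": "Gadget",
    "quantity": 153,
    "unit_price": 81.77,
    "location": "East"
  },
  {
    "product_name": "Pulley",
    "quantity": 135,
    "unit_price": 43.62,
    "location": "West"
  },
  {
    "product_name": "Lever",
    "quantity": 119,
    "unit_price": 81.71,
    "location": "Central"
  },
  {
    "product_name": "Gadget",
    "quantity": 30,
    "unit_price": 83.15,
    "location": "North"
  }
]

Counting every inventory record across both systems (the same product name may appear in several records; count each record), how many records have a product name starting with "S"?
1

Schema mapping: "item_name" (warehouse_beta) = "product_name" (warehouse_alpha) = product name

Records with product name starting with "S" in warehouse_beta: 1
Records with product name starting with "S" in warehouse_alpha: 0

Total: 1 + 0 = 1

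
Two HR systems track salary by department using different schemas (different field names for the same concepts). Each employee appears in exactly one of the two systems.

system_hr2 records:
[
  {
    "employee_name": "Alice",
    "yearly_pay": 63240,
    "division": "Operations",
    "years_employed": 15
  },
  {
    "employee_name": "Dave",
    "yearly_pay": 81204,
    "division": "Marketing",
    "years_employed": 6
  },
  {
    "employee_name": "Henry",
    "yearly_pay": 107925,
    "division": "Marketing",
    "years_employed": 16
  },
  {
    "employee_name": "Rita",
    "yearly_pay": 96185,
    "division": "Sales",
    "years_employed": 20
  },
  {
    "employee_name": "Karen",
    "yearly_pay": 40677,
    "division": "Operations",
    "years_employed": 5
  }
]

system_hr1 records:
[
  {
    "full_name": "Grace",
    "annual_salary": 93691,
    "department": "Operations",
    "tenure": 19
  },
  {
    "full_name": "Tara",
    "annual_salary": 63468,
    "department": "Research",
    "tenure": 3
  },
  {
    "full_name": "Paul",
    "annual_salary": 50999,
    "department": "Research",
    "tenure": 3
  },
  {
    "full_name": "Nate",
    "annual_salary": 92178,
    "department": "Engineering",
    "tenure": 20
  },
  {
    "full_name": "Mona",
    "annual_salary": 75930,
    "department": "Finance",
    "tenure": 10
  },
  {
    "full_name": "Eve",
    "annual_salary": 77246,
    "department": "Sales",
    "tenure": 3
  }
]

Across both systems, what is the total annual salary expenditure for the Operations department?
197608

Schema mappings:
- "division" (system_hr2) = "department" (system_hr1) = department
- "yearly_pay" (system_hr2) = "annual_salary" (system_hr1) = salary

Operations salaries from system_hr2: 103917
Operations salaries from system_hr1: 93691

Total: 103917 + 93691 = 197608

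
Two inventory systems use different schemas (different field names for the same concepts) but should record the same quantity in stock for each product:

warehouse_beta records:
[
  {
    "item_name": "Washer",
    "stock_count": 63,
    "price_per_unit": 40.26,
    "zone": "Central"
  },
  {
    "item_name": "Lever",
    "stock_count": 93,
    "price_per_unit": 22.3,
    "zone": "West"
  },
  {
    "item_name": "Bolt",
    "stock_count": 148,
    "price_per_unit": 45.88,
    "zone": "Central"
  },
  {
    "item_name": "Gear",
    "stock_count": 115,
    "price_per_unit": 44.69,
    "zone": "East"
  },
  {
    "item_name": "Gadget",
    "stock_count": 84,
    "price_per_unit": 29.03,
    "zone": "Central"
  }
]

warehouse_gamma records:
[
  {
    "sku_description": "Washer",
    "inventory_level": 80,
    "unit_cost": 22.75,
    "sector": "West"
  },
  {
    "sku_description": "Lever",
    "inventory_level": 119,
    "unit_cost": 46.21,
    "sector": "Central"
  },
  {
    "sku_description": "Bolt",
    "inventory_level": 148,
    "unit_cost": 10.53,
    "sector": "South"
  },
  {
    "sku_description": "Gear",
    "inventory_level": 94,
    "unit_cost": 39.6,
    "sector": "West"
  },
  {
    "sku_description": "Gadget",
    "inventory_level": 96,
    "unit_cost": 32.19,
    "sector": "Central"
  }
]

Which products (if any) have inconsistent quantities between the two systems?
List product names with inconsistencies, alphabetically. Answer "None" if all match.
Gadget, Gear, Lever, Washer

Schema mappings:
- "item_name" (warehouse_beta) = "sku_description" (warehouse_gamma) = product name
- "stock_count" (warehouse_beta) = "inventory_level" (warehouse_gamma) = quantity

Comparison:
  Washer: 63 vs 80 - MISMATCH
  Lever: 93 vs 119 - MISMATCH
  Bolt: 148 vs 148 - MATCH
  Gear: 115 vs 94 - MISMATCH
  Gadget: 84 vs 96 - MISMATCH

Products with inconsistencies: Gadget, Gear, Lever, Washer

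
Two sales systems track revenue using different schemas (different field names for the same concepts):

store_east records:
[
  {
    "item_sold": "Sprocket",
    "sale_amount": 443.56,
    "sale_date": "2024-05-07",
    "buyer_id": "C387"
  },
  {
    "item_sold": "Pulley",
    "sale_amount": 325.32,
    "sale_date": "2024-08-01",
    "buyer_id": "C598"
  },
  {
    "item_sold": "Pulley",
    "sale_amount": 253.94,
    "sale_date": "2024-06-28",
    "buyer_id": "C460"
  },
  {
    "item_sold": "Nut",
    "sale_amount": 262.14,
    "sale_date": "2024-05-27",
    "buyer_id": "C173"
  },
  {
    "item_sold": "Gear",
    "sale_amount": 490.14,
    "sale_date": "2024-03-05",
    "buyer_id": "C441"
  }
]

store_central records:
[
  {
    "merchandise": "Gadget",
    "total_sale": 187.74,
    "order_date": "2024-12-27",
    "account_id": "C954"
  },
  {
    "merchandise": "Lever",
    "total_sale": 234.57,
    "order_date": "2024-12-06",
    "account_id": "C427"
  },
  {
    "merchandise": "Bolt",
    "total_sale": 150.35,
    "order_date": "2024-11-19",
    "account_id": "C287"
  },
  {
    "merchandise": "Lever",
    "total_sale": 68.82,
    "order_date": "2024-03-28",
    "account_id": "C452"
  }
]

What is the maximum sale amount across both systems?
490.14

Reconcile: "sale_amount" (store_east) = "total_sale" (store_central) = sale amount

Maximum in store_east: 490.14
Maximum in store_central: 234.57

Overall maximum: max(490.14, 234.57) = 490.14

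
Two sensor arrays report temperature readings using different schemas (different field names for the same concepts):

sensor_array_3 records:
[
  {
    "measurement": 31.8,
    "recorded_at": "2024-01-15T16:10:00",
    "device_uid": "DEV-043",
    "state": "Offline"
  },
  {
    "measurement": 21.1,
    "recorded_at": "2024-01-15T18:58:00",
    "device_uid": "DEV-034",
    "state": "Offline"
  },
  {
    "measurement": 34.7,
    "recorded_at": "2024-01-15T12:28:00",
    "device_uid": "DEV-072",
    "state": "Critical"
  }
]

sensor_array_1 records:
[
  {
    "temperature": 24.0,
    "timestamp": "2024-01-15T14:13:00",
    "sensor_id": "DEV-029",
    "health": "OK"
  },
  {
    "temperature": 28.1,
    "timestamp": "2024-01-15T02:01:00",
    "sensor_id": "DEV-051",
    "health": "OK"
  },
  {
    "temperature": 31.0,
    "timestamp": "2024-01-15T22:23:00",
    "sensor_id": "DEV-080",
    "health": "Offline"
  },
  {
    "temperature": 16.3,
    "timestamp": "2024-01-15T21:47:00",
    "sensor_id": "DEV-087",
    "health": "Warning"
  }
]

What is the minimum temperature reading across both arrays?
16.3

Schema mapping: "measurement" (sensor_array_3) = "temperature" (sensor_array_1) = temperature reading

Minimum in sensor_array_3: 21.1
Minimum in sensor_array_1: 16.3

Overall minimum: min(21.1, 16.3) = 16.3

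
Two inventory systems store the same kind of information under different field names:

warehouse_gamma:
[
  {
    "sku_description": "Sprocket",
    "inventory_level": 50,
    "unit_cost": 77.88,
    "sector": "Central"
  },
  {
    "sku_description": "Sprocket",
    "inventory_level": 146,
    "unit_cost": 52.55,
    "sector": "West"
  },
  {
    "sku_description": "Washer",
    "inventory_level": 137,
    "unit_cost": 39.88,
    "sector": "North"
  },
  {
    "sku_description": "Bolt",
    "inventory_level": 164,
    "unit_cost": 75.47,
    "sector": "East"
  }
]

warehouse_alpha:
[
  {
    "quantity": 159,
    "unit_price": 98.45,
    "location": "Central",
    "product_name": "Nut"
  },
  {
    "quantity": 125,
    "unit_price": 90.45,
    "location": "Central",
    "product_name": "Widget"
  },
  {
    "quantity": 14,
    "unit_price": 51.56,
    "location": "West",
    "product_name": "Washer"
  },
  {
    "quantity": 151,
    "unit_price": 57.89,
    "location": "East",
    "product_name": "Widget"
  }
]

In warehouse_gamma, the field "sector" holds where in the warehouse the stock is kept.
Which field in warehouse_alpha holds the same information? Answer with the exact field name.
location

In warehouse_gamma, "sector" holds where in the warehouse the stock is kept.
The fields in warehouse_alpha are: "quantity", "unit_price", "location", "product_name".
"location" is the match: the name refers to the same concept and its values are area labels (e.g. 'Central', 'East').
The other fields ("quantity", "unit_price", "product_name") hold different kinds of data.

So "sector" in warehouse_gamma corresponds to "location" in warehouse_alpha.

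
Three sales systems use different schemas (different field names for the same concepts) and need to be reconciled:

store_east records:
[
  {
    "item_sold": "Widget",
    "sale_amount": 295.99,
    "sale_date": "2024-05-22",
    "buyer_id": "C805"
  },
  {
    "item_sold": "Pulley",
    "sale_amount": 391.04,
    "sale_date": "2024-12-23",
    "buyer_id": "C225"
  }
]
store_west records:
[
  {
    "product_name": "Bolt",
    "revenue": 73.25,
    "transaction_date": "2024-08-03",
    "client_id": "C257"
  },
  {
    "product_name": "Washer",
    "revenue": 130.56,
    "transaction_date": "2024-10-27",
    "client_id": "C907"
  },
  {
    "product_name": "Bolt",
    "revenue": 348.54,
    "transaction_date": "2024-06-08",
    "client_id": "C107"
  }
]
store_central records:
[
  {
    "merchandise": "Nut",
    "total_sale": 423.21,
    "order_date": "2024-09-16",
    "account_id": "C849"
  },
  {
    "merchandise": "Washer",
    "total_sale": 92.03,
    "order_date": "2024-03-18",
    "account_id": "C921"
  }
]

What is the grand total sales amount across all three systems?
1754.62

Schema reconciliation - all amount fields map to sale amount:

store_east (sale_amount): 687.03
store_west (revenue): 552.35
store_central (total_sale): 515.24

Grand total: 1754.62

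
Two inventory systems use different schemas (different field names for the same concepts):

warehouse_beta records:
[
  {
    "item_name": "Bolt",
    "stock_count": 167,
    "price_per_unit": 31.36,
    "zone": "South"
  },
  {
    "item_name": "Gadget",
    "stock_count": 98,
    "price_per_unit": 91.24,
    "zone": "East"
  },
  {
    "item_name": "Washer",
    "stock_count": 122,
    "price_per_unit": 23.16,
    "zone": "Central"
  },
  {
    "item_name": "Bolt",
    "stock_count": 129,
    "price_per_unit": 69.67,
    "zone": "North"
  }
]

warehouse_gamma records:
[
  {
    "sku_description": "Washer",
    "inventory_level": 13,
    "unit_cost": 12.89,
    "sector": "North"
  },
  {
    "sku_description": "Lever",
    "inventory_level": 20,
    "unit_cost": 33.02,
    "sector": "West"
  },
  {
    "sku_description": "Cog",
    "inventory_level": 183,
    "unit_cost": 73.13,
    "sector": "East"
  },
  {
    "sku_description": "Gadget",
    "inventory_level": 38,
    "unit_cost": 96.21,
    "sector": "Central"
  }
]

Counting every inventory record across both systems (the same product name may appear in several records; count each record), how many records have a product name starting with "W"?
2

Schema mapping: "item_name" (warehouse_beta) = "sku_description" (warehouse_gamma) = product name

Records with product name starting with "W" in warehouse_beta: 1
Records with product name starting with "W" in warehouse_gamma: 1

Total: 1 + 1 = 2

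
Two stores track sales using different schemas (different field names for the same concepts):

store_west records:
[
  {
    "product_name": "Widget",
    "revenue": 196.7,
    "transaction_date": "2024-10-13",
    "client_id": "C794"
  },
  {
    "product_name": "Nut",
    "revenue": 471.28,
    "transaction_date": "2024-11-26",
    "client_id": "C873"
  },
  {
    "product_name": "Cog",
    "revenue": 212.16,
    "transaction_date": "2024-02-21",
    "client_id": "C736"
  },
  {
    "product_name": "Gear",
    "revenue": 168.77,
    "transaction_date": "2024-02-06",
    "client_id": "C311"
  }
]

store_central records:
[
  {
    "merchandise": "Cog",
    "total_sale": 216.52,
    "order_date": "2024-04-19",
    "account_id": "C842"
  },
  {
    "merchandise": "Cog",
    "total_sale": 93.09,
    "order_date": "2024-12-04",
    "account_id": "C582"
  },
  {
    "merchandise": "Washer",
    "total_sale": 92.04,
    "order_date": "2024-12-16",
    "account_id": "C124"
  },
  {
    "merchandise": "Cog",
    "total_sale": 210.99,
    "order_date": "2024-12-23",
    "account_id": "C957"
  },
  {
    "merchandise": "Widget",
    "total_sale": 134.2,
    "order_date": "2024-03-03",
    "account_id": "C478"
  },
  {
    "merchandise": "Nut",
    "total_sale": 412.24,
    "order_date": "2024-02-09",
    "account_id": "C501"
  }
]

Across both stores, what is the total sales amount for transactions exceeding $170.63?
1719.89

Schema mapping: "revenue" (store_west) = "total_sale" (store_central) = sale amount

Sum of sales > $170.63 in store_west: 880.14
Sum of sales > $170.63 in store_central: 839.75

Total: 880.14 + 839.75 = 1719.89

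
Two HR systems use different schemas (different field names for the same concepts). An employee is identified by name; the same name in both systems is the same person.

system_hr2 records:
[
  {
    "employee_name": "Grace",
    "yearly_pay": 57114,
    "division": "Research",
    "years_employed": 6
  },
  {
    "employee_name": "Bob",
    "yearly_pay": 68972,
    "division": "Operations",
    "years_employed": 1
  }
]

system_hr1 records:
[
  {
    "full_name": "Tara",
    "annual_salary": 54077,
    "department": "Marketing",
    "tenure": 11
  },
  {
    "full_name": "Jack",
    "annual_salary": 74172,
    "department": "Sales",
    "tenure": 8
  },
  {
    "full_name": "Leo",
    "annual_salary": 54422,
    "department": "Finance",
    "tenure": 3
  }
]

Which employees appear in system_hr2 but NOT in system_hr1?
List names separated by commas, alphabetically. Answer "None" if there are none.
Bob, Grace

Schema mapping: "employee_name" (system_hr2) = "full_name" (system_hr1) = employee name

Names in system_hr2: ['Bob', 'Grace']
Names in system_hr1: ['Jack', 'Leo', 'Tara']

In system_hr2 but not system_hr1: ['Bob', 'Grace']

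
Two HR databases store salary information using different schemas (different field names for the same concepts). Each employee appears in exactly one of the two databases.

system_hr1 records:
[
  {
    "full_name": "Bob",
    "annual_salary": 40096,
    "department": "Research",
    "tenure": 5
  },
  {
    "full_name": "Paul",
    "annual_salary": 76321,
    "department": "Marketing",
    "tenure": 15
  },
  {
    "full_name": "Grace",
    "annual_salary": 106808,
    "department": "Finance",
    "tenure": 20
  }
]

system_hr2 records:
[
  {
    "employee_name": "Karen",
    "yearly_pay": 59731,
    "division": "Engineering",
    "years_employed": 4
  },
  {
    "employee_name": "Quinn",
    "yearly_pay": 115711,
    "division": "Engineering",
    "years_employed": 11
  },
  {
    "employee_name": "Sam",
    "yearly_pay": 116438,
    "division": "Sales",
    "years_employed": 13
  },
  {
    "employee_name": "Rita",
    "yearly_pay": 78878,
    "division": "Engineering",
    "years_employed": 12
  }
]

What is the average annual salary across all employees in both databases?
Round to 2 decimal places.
84854.71

Schema mapping: "annual_salary" (system_hr1) = "yearly_pay" (system_hr2) = annual salary

All salaries: [40096, 76321, 106808, 59731, 115711, 116438, 78878]
Sum: 593983
Count: 7
Average: 593983 / 7 = 84854.71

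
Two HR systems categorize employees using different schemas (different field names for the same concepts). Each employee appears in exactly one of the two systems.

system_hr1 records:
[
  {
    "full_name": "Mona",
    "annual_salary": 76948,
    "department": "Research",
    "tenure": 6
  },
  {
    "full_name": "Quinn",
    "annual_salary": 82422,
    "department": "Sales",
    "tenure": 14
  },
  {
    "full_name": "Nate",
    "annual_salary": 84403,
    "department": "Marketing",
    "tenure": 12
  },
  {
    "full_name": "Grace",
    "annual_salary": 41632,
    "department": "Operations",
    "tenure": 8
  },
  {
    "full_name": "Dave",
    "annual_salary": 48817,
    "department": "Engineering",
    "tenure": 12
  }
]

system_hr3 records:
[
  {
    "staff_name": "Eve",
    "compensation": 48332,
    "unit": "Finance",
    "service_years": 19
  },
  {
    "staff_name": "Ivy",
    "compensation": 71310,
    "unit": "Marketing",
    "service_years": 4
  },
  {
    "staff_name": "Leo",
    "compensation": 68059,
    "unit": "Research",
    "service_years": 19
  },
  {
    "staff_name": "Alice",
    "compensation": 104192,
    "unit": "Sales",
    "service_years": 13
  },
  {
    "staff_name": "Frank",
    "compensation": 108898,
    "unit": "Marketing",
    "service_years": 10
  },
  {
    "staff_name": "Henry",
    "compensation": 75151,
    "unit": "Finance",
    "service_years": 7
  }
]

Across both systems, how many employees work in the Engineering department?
1

Schema mapping: "department" (system_hr1) = "unit" (system_hr3) = department

Engineering employees in system_hr1: 1
Engineering employees in system_hr3: 0

Total in Engineering: 1 + 0 = 1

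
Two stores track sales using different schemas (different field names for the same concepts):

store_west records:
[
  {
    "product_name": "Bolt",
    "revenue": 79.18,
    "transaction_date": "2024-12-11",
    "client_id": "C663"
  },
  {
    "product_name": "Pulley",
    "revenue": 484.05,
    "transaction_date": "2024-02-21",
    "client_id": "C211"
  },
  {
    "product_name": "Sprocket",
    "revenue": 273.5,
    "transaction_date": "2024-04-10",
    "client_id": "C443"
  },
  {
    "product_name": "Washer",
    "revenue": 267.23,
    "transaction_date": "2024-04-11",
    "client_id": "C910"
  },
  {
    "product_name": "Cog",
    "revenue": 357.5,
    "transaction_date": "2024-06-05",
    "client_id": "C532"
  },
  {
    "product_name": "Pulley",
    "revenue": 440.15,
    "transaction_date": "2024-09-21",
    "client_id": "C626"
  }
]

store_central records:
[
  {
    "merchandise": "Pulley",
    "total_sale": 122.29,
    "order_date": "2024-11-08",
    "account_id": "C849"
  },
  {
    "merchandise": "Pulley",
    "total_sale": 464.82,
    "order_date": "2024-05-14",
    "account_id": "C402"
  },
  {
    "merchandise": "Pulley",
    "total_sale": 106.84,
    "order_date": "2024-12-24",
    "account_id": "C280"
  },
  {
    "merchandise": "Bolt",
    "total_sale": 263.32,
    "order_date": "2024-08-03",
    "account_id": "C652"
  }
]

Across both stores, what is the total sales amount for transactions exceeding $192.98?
2550.57

Schema mapping: "revenue" (store_west) = "total_sale" (store_central) = sale amount

Sum of sales > $192.98 in store_west: 1822.43
Sum of sales > $192.98 in store_central: 728.14

Total: 1822.43 + 728.14 = 2550.57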